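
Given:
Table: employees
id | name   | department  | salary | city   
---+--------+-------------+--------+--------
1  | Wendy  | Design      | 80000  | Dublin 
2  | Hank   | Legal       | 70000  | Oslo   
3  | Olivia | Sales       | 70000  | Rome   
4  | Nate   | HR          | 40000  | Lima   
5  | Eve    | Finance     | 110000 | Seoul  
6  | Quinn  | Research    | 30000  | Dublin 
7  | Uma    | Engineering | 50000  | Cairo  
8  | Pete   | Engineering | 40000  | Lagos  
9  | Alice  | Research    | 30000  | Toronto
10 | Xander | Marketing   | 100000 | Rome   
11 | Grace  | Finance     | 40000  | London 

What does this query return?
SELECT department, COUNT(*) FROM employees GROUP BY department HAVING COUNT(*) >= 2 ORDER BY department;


Groups with count >= 2:
  Engineering: 2 -> PASS
  Finance: 2 -> PASS
  Research: 2 -> PASS
  Design: 1 -> filtered out
  HR: 1 -> filtered out
  Legal: 1 -> filtered out
  Marketing: 1 -> filtered out
  Sales: 1 -> filtered out


3 groups:
Engineering, 2
Finance, 2
Research, 2


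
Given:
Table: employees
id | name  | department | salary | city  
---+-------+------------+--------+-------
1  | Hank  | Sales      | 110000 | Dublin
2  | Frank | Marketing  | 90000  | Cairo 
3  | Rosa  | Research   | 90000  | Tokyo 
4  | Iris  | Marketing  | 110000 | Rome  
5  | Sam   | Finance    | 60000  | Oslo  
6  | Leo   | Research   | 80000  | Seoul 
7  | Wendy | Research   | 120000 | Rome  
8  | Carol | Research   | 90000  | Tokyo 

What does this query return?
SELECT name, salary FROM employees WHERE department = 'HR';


Filtering: department = 'HR'
Matching rows: 0

Empty result set (0 rows)


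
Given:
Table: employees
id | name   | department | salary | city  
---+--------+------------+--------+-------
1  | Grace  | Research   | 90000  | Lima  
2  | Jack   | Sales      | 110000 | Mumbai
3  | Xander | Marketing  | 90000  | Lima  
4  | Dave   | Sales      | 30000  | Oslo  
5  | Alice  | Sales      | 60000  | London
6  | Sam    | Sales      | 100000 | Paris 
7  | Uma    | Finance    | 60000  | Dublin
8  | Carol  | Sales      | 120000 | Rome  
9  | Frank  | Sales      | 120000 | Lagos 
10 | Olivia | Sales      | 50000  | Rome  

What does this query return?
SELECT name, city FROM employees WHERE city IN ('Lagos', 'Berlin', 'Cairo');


Filtering: city IN ('Lagos', 'Berlin', 'Cairo')
Matching: 1 rows

1 rows:
Frank, Lagos


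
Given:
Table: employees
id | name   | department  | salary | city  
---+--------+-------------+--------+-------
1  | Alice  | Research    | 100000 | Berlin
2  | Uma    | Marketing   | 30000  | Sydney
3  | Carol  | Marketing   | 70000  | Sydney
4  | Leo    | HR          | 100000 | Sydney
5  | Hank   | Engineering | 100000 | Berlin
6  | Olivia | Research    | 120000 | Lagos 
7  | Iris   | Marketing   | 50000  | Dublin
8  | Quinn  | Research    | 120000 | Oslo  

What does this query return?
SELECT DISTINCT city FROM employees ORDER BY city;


All 'city' values (row order): Berlin, Sydney, Sydney, Sydney, Berlin, Lagos, Dublin, Oslo
Removing duplicates leaves 5 unique value(s).

5 values:
Berlin
Dublin
Lagos
Oslo
Sydney


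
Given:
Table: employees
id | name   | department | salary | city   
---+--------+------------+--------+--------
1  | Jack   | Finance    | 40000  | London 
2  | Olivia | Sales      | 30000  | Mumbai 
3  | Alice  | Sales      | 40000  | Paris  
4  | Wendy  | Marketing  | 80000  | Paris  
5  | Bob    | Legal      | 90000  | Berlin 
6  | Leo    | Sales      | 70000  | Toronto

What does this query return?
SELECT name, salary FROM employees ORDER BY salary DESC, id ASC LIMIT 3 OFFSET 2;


Sort by salary DESC (id ASC tiebreak), then skip 2 and take 3
Rows 3 through 5

3 rows:
Leo, 70000
Jack, 40000
Alice, 40000


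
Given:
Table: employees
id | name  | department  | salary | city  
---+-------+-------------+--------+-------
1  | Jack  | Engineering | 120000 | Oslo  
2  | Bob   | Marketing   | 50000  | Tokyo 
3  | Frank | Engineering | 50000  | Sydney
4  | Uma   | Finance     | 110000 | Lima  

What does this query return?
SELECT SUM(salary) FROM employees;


SUM(salary) = 120000 + 50000 + 50000 + 110000 = 330000

330000


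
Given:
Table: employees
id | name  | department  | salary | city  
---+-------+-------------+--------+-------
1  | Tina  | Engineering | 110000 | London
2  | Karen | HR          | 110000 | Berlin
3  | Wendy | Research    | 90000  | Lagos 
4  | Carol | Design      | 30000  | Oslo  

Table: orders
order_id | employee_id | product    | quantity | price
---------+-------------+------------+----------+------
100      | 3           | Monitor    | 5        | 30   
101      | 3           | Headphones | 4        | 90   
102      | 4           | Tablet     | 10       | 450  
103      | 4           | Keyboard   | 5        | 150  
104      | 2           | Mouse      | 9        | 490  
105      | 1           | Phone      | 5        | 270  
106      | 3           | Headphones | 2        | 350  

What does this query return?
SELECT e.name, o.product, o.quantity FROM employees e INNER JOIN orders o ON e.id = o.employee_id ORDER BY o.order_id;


Joining employees.id = orders.employee_id:
  employee Wendy (id=3) -> order Monitor
  employee Wendy (id=3) -> order Headphones
  employee Carol (id=4) -> order Tablet
  employee Carol (id=4) -> order Keyboard
  employee Karen (id=2) -> order Mouse
  employee Tina (id=1) -> order Phone
  employee Wendy (id=3) -> order Headphones


7 rows:
Wendy, Monitor, 5
Wendy, Headphones, 4
Carol, Tablet, 10
Carol, Keyboard, 5
Karen, Mouse, 9
Tina, Phone, 5
Wendy, Headphones, 2


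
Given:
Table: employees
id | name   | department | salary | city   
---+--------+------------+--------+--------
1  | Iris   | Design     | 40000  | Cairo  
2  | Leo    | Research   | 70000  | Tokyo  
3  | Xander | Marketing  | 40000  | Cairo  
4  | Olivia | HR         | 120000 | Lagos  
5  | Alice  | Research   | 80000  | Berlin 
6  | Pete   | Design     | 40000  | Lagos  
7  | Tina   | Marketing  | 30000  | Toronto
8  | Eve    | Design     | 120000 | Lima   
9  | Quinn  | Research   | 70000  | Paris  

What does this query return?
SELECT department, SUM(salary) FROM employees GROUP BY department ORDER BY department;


Summing salary within each department:
  Design: 40000 + 40000 + 120000 = 200000
  HR: 120000 = 120000
  Marketing: 40000 + 30000 = 70000
  Research: 70000 + 80000 + 70000 = 220000


4 groups:
Design, 200000
HR, 120000
Marketing, 70000
Research, 220000


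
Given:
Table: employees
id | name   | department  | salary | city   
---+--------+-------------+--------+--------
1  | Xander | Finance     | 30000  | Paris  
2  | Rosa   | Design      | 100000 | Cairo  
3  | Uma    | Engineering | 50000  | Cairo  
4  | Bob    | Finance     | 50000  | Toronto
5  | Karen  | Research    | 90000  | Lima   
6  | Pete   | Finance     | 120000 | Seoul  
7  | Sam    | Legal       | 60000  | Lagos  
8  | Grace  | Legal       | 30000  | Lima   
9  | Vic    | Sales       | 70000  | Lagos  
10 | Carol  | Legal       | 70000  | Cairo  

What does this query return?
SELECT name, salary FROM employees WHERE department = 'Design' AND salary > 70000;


Filtering: department = 'Design' AND salary > 70000
Matching: 1 rows

1 rows:
Rosa, 100000


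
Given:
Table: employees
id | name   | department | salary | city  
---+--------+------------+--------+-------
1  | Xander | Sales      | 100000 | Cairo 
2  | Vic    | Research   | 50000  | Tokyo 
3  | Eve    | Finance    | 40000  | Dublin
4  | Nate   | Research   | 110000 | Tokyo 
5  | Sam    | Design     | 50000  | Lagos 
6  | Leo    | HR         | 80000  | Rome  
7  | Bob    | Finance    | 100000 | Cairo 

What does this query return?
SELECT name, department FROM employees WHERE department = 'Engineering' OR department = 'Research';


Filtering: department = 'Engineering' OR 'Research'
Matching: 2 rows

2 rows:
Vic, Research
Nate, Research


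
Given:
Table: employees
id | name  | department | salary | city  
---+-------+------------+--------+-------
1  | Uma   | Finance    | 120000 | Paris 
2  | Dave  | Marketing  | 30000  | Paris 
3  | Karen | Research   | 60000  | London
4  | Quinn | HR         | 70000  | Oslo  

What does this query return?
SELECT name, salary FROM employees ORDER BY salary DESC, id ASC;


Sorting by salary DESC, then id ASC for ties

4 rows:
Uma, 120000
Quinn, 70000
Karen, 60000
Dave, 30000


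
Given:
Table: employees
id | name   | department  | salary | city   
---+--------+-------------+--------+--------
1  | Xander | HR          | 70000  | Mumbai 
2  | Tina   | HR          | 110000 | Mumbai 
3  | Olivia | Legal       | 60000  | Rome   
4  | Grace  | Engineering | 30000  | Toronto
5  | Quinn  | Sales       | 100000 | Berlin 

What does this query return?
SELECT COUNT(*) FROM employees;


COUNT(*) counts all rows

5


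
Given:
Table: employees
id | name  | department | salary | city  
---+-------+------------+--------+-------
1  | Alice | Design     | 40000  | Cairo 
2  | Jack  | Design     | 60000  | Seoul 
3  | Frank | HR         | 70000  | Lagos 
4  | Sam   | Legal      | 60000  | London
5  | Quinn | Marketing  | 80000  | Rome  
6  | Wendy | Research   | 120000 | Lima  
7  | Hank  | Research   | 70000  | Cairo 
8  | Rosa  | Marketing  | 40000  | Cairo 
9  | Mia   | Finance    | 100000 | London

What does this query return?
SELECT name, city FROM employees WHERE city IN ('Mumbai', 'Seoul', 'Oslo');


Filtering: city IN ('Mumbai', 'Seoul', 'Oslo')
Matching: 1 rows

1 rows:
Jack, Seoul


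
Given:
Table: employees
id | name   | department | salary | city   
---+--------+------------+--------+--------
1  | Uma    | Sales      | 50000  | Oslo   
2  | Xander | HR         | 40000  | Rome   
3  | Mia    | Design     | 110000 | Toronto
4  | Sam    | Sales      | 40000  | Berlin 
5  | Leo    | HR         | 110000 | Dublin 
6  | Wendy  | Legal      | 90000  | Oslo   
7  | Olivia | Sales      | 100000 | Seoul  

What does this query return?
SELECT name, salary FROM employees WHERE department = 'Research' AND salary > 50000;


Filtering: department = 'Research' AND salary > 50000
Matching: 0 rows

Empty result set (0 rows)


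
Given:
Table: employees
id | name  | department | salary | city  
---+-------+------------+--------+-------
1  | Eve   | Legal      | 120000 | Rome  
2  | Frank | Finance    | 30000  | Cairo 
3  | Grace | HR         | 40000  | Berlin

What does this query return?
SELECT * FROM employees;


SELECT * returns all 3 rows with all columns

3 rows:
1, Eve, Legal, 120000, Rome
2, Frank, Finance, 30000, Cairo
3, Grace, HR, 40000, Berlin


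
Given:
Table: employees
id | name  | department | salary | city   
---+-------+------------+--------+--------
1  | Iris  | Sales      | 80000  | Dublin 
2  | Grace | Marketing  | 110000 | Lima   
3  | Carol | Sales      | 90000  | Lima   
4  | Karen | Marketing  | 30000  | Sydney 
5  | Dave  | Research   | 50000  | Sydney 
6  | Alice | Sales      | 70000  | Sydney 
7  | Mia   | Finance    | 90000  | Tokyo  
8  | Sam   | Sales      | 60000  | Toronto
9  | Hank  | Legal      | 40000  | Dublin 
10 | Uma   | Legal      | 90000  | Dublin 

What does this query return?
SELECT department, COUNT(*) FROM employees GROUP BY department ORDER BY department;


Assigning each row to its department group:
  Iris -> Sales
  Grace -> Marketing
  Carol -> Sales
  Karen -> Marketing
  Dave -> Research
  Alice -> Sales
  Mia -> Finance
  Sam -> Sales
  Hank -> Legal
  Uma -> Legal


5 groups:
Finance, 1
Legal, 2
Marketing, 2
Research, 1
Sales, 4


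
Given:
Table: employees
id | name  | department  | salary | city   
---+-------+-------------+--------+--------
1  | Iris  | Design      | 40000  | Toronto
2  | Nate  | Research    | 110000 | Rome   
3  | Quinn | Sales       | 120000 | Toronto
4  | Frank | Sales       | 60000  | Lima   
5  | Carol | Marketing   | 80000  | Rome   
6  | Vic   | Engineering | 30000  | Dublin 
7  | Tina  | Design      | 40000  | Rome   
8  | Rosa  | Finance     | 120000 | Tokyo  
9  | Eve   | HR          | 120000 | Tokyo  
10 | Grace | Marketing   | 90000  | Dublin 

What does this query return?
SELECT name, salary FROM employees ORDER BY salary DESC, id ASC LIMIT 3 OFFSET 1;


Sort by salary DESC (id ASC tiebreak), then skip 1 and take 3
Rows 2 through 4

3 rows:
Rosa, 120000
Eve, 120000
Nate, 110000


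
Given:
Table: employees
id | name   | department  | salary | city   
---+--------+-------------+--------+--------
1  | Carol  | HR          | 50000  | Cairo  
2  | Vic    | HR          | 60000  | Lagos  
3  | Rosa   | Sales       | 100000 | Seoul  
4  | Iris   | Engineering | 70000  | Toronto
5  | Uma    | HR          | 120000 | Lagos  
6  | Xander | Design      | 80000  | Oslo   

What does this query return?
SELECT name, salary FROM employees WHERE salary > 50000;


Filtering: salary > 50000
Matching: 5 rows

5 rows:
Vic, 60000
Rosa, 100000
Iris, 70000
Uma, 120000
Xander, 80000


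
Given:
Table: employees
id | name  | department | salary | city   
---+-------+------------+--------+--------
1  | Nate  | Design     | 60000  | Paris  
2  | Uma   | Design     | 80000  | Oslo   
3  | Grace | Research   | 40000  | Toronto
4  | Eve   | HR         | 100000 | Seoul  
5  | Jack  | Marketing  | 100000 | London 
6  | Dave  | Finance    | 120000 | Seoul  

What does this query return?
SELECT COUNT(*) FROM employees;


COUNT(*) counts all rows

6


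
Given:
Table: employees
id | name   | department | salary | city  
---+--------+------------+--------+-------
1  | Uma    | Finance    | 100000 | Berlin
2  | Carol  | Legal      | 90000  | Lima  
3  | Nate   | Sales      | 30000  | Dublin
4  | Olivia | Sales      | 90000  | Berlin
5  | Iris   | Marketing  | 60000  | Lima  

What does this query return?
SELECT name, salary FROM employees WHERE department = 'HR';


Filtering: department = 'HR'
Matching rows: 0

Empty result set (0 rows)


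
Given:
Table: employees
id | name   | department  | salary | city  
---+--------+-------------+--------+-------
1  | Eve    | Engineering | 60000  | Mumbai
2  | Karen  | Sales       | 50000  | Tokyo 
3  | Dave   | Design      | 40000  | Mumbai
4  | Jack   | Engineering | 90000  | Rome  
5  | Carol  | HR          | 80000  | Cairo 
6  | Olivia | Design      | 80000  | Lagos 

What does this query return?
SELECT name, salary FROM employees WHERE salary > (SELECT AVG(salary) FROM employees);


Subquery: AVG(salary) = 66666.67
Filtering: salary > 66666.67
  Jack (90000) -> MATCH
  Carol (80000) -> MATCH
  Olivia (80000) -> MATCH


3 rows:
Jack, 90000
Carol, 80000
Olivia, 80000


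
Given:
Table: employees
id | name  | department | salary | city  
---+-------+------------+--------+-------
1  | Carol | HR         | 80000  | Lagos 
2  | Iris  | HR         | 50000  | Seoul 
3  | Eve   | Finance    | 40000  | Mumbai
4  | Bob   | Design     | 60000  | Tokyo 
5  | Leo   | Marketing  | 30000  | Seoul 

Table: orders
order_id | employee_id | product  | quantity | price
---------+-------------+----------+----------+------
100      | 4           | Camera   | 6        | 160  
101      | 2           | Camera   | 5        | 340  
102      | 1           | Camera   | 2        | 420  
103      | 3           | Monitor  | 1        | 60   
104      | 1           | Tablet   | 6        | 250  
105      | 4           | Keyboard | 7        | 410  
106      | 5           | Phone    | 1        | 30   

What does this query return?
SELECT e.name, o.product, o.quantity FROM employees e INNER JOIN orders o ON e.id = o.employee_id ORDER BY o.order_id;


Joining employees.id = orders.employee_id:
  employee Bob (id=4) -> order Camera
  employee Iris (id=2) -> order Camera
  employee Carol (id=1) -> order Camera
  employee Eve (id=3) -> order Monitor
  employee Carol (id=1) -> order Tablet
  employee Bob (id=4) -> order Keyboard
  employee Leo (id=5) -> order Phone


7 rows:
Bob, Camera, 6
Iris, Camera, 5
Carol, Camera, 2
Eve, Monitor, 1
Carol, Tablet, 6
Bob, Keyboard, 7
Leo, Phone, 1


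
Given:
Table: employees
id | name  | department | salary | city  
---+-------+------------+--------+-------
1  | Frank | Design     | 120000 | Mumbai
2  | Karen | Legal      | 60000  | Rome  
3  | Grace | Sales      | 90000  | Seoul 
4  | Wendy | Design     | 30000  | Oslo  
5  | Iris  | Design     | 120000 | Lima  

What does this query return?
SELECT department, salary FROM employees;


Projecting columns: department, salary

5 rows:
Design, 120000
Legal, 60000
Sales, 90000
Design, 30000
Design, 120000


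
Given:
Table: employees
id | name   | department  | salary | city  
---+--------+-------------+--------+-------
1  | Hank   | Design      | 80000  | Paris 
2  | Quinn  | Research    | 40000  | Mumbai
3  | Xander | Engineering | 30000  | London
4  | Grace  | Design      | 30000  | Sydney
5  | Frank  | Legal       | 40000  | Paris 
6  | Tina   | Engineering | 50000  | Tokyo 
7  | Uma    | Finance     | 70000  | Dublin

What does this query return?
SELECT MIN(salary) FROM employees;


Salaries: 80000, 40000, 30000, 30000, 40000, 50000, 70000
MIN = 30000

30000


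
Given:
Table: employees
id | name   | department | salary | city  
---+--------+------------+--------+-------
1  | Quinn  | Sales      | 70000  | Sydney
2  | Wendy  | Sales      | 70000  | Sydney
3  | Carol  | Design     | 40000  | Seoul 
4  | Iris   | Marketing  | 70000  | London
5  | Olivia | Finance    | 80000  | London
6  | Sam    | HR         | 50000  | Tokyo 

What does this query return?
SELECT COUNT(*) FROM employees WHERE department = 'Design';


Counting rows where department = 'Design'
  Carol -> MATCH


1


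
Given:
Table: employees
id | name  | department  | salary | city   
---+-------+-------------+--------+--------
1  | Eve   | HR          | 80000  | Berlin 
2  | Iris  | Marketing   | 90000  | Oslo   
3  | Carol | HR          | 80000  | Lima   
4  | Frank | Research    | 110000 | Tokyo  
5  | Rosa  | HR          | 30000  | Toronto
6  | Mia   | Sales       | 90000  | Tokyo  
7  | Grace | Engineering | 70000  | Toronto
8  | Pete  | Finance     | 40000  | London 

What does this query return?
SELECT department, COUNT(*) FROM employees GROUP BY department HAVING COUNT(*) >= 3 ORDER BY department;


Groups with count >= 3:
  HR: 3 -> PASS
  Engineering: 1 -> filtered out
  Finance: 1 -> filtered out
  Marketing: 1 -> filtered out
  Research: 1 -> filtered out
  Sales: 1 -> filtered out


1 groups:
HR, 3


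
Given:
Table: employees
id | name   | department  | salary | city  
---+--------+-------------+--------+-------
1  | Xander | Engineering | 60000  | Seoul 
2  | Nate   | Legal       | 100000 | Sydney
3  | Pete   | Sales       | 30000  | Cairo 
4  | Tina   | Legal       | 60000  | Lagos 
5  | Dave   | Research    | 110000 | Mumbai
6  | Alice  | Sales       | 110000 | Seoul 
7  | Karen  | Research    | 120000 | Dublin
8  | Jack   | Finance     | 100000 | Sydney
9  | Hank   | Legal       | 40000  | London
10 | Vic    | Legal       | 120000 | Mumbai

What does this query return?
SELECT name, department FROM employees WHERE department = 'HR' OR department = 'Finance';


Filtering: department = 'HR' OR 'Finance'
Matching: 1 rows

1 rows:
Jack, Finance


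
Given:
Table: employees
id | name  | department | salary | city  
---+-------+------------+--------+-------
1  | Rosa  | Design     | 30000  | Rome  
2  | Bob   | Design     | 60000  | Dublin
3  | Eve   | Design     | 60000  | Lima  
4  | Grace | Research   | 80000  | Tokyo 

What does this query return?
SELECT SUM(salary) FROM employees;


SUM(salary) = 30000 + 60000 + 60000 + 80000 = 230000

230000


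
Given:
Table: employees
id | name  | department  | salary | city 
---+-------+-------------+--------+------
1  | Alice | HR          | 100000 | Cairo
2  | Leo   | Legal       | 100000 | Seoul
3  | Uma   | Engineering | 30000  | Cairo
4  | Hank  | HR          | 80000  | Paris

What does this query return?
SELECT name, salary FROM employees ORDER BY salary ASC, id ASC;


Sorting by salary ASC, then id ASC for ties

4 rows:
Uma, 30000
Hank, 80000
Alice, 100000
Leo, 100000


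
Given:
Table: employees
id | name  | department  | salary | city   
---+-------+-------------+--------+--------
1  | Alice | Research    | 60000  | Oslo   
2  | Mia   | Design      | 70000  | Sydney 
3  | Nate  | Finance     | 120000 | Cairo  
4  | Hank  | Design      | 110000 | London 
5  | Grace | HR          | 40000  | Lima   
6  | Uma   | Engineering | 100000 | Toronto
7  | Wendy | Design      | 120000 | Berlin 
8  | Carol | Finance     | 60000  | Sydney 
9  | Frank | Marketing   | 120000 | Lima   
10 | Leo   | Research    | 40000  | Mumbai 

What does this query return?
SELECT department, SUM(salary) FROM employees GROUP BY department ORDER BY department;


Summing salary within each department:
  Design: 70000 + 110000 + 120000 = 300000
  Engineering: 100000 = 100000
  Finance: 120000 + 60000 = 180000
  HR: 40000 = 40000
  Marketing: 120000 = 120000
  Research: 60000 + 40000 = 100000


6 groups:
Design, 300000
Engineering, 100000
Finance, 180000
HR, 40000
Marketing, 120000
Research, 100000


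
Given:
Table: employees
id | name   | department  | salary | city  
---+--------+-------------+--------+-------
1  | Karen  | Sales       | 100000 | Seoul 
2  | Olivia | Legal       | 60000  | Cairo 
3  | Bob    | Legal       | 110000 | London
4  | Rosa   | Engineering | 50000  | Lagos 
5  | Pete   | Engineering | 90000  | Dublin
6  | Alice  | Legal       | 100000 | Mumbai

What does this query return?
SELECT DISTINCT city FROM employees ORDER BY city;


All 'city' values (row order): Seoul, Cairo, London, Lagos, Dublin, Mumbai
Removing duplicates leaves 6 unique value(s).

6 values:
Cairo
Dublin
Lagos
London
Mumbai
Seoul


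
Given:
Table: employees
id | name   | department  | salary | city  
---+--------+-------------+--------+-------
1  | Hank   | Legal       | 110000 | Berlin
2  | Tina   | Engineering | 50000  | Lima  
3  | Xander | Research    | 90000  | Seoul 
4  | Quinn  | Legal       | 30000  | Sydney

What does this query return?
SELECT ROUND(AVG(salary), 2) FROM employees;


SUM(salary) = 280000
COUNT = 4
ROUND(AVG, 2) = ROUND(280000 / 4, 2) = 70000.0

70000.0


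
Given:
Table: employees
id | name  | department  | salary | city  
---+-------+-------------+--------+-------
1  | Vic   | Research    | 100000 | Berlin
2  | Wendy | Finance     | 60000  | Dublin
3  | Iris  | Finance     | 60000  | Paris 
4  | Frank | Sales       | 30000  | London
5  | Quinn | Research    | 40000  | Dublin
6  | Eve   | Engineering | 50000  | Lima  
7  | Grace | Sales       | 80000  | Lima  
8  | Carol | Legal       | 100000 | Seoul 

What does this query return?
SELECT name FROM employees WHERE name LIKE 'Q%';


LIKE 'Q%' matches names starting with 'Q'
Matching: 1

1 rows:
Quinn


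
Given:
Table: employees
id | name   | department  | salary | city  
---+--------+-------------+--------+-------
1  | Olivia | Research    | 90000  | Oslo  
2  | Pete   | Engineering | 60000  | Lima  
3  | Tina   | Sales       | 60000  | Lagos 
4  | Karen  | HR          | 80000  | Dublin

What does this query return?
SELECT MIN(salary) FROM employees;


Salaries: 90000, 60000, 60000, 80000
MIN = 60000

60000


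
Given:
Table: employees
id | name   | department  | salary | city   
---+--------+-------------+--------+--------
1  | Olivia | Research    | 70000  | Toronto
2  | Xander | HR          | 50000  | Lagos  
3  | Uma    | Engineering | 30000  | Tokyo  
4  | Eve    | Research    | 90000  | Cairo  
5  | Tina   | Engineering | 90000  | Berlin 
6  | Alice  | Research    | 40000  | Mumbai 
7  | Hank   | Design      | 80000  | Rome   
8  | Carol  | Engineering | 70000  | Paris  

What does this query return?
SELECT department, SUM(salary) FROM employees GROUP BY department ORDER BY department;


Summing salary within each department:
  Design: 80000 = 80000
  Engineering: 30000 + 90000 + 70000 = 190000
  HR: 50000 = 50000
  Research: 70000 + 90000 + 40000 = 200000


4 groups:
Design, 80000
Engineering, 190000
HR, 50000
Research, 200000


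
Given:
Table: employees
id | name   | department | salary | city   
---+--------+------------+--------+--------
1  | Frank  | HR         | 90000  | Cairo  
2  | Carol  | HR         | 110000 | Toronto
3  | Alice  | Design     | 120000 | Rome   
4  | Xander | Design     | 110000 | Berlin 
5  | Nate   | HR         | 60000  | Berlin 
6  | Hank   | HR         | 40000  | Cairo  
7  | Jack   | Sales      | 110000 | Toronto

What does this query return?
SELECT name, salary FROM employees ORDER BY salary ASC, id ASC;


Sorting by salary ASC, then id ASC for ties

7 rows:
Hank, 40000
Nate, 60000
Frank, 90000
Carol, 110000
Xander, 110000
Jack, 110000
Alice, 120000


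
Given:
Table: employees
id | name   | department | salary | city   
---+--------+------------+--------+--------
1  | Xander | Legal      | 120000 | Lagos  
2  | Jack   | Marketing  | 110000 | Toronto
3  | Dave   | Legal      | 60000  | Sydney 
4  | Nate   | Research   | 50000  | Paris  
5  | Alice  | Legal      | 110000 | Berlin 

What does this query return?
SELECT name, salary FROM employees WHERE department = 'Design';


Filtering: department = 'Design'
Matching rows: 0

Empty result set (0 rows)


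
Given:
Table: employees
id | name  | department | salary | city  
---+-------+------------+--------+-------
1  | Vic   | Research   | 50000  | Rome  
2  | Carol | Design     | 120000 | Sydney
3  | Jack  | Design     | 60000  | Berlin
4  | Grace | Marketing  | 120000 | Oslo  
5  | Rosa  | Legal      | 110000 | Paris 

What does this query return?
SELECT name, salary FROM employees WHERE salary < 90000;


Filtering: salary < 90000
Matching: 2 rows

2 rows:
Vic, 50000
Jack, 60000


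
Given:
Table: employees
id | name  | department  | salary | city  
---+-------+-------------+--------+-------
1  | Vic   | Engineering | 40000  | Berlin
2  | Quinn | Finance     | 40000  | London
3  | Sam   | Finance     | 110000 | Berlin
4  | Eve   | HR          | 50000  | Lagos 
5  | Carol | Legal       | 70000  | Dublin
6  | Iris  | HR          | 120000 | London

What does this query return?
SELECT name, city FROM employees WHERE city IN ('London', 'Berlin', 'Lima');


Filtering: city IN ('London', 'Berlin', 'Lima')
Matching: 4 rows

4 rows:
Vic, Berlin
Quinn, London
Sam, Berlin
Iris, London


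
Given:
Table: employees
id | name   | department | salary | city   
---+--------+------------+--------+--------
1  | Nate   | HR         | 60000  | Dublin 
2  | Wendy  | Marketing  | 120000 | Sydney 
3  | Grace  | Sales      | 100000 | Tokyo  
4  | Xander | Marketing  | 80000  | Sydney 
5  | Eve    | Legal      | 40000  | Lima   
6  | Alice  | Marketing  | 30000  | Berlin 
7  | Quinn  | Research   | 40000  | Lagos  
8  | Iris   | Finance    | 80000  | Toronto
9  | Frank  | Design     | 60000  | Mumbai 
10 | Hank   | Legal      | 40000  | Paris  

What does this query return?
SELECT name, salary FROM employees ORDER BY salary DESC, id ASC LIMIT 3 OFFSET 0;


Sort by salary DESC (id ASC tiebreak), then skip 0 and take 3
Rows 1 through 3

3 rows:
Wendy, 120000
Grace, 100000
Xander, 80000


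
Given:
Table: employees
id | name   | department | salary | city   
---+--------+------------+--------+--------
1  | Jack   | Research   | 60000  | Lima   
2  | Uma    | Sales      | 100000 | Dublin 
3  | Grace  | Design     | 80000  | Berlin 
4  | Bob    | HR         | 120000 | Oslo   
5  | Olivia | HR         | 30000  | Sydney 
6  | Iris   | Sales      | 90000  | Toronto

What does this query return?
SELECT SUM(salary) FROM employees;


SUM(salary) = 60000 + 100000 + 80000 + 120000 + 30000 + 90000 = 480000

480000


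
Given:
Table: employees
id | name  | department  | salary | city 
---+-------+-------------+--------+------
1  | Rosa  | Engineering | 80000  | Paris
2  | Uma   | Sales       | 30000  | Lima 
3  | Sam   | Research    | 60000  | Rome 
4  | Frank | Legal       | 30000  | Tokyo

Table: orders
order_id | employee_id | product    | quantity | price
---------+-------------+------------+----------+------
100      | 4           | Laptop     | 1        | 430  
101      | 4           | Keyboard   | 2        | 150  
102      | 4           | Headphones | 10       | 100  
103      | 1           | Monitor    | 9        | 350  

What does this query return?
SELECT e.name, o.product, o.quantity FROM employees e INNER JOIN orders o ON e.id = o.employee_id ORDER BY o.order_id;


Joining employees.id = orders.employee_id:
  employee Frank (id=4) -> order Laptop
  employee Frank (id=4) -> order Keyboard
  employee Frank (id=4) -> order Headphones
  employee Rosa (id=1) -> order Monitor


4 rows:
Frank, Laptop, 1
Frank, Keyboard, 2
Frank, Headphones, 10
Rosa, Monitor, 9


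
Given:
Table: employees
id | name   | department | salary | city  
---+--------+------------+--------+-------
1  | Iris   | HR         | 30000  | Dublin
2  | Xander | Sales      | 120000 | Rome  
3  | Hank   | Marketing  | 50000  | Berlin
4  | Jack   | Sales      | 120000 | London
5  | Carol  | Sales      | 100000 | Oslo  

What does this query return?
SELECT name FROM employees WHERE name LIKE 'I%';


LIKE 'I%' matches names starting with 'I'
Matching: 1

1 rows:
Iris


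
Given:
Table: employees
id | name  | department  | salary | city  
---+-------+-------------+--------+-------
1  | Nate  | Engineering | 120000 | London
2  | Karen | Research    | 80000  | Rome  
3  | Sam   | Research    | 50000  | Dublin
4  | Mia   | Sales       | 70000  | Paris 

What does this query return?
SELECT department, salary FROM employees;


Projecting columns: department, salary

4 rows:
Engineering, 120000
Research, 80000
Research, 50000
Sales, 70000


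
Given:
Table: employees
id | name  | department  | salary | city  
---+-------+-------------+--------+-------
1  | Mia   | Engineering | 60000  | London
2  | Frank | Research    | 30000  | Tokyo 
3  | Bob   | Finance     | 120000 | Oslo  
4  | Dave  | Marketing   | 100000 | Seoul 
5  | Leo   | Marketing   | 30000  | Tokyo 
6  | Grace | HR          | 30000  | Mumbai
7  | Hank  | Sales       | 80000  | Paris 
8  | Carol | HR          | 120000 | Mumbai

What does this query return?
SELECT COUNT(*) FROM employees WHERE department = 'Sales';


Counting rows where department = 'Sales'
  Hank -> MATCH


1


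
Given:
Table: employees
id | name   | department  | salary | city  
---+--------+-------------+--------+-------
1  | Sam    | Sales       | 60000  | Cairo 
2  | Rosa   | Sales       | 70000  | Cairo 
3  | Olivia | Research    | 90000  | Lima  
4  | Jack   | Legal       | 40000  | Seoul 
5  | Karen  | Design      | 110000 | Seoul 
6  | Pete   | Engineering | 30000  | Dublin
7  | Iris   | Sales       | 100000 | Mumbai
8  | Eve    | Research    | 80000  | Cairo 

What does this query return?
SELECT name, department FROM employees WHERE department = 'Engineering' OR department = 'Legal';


Filtering: department = 'Engineering' OR 'Legal'
Matching: 2 rows

2 rows:
Jack, Legal
Pete, Engineering


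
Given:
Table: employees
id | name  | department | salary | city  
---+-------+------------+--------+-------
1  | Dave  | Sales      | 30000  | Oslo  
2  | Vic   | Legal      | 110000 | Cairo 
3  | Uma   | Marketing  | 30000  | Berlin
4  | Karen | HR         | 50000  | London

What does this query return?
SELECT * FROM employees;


SELECT * returns all 4 rows with all columns

4 rows:
1, Dave, Sales, 30000, Oslo
2, Vic, Legal, 110000, Cairo
3, Uma, Marketing, 30000, Berlin
4, Karen, HR, 50000, London


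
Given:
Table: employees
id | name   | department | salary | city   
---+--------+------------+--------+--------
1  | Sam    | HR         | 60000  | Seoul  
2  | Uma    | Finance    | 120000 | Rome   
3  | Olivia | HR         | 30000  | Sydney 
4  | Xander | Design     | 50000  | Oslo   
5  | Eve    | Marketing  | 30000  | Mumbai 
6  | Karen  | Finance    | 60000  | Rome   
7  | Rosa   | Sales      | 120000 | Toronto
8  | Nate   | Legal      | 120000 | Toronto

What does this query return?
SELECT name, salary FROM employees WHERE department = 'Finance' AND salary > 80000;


Filtering: department = 'Finance' AND salary > 80000
Matching: 1 rows

1 rows:
Uma, 120000


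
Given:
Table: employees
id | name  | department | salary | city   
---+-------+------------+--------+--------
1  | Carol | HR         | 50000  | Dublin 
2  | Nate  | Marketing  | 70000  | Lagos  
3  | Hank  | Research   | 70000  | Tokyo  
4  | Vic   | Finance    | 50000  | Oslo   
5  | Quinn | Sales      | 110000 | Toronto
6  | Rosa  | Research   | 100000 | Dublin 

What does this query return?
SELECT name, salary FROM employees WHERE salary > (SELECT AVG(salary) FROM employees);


Subquery: AVG(salary) = 75000.0
Filtering: salary > 75000.0
  Quinn (110000) -> MATCH
  Rosa (100000) -> MATCH


2 rows:
Quinn, 110000
Rosa, 100000


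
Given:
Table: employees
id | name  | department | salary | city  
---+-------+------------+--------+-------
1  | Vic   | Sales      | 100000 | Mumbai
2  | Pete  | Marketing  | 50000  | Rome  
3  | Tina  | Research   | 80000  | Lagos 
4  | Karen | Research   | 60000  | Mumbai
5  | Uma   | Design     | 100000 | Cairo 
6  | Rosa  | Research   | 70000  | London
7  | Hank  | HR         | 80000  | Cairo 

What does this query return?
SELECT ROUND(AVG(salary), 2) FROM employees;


SUM(salary) = 540000
COUNT = 7
ROUND(AVG, 2) = ROUND(540000 / 7, 2) = 77142.86

77142.86


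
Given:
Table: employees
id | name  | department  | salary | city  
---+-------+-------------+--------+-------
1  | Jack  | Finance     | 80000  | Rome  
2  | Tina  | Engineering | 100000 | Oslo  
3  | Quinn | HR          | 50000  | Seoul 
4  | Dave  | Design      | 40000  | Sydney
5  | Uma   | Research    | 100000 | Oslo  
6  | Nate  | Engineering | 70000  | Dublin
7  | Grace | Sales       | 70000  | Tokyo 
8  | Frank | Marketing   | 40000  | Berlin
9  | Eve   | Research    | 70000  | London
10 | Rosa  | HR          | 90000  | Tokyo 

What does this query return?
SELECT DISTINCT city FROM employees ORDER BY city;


All 'city' values (row order): Rome, Oslo, Seoul, Sydney, Oslo, Dublin, Tokyo, Berlin, London, Tokyo
Removing duplicates leaves 8 unique value(s).

8 values:
Berlin
Dublin
London
Oslo
Rome
Seoul
Sydney
Tokyo


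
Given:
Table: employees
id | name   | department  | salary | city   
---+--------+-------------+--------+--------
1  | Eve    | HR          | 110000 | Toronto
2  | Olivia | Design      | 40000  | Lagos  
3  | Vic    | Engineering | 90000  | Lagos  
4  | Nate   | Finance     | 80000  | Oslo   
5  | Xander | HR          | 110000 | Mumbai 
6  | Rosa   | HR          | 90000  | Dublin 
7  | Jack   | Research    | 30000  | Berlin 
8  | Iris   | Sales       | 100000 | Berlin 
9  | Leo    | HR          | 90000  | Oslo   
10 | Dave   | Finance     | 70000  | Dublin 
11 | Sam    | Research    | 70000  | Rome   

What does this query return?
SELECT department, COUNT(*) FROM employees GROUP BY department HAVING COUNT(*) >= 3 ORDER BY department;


Groups with count >= 3:
  HR: 4 -> PASS
  Design: 1 -> filtered out
  Engineering: 1 -> filtered out
  Finance: 2 -> filtered out
  Research: 2 -> filtered out
  Sales: 1 -> filtered out


1 groups:
HR, 4


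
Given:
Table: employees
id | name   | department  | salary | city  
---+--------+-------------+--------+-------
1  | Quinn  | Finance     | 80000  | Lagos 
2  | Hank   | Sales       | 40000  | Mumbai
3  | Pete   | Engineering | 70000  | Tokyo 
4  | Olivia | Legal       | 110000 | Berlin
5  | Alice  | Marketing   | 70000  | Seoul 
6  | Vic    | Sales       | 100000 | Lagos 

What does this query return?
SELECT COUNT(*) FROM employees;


COUNT(*) counts all rows

6


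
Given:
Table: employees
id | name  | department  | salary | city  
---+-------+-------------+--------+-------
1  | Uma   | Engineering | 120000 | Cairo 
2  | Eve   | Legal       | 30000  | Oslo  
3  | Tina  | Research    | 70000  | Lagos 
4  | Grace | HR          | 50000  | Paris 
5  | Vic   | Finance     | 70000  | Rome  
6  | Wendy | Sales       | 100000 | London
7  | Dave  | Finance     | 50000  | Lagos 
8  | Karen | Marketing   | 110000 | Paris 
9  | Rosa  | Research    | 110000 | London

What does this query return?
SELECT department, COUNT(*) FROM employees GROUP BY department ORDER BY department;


Assigning each row to its department group:
  Uma -> Engineering
  Eve -> Legal
  Tina -> Research
  Grace -> HR
  Vic -> Finance
  Wendy -> Sales
  Dave -> Finance
  Karen -> Marketing
  Rosa -> Research


7 groups:
Engineering, 1
Finance, 2
HR, 1
Legal, 1
Marketing, 1
Research, 2
Sales, 1


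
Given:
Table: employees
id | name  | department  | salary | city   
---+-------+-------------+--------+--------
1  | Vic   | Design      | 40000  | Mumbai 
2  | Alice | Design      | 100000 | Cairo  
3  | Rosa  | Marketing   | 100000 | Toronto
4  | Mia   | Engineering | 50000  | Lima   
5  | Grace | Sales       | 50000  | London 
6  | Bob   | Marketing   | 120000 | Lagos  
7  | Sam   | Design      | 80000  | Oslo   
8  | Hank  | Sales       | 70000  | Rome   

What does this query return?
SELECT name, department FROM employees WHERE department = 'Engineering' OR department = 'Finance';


Filtering: department = 'Engineering' OR 'Finance'
Matching: 1 rows

1 rows:
Mia, Engineering


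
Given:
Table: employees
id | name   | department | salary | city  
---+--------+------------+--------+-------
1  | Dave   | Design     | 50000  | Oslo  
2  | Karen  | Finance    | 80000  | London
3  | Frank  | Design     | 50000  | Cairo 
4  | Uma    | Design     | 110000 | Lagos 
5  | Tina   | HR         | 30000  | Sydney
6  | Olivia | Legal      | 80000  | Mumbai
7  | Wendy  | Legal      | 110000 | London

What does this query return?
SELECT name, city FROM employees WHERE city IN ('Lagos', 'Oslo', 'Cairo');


Filtering: city IN ('Lagos', 'Oslo', 'Cairo')
Matching: 3 rows

3 rows:
Dave, Oslo
Frank, Cairo
Uma, Lagos


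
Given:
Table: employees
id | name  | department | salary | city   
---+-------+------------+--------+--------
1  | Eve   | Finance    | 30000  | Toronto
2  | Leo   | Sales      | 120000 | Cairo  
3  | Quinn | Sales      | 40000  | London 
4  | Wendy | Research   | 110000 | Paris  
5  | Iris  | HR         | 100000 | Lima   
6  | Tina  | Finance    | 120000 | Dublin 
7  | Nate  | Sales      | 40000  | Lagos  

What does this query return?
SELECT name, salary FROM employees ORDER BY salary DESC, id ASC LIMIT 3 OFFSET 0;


Sort by salary DESC (id ASC tiebreak), then skip 0 and take 3
Rows 1 through 3

3 rows:
Leo, 120000
Tina, 120000
Wendy, 110000


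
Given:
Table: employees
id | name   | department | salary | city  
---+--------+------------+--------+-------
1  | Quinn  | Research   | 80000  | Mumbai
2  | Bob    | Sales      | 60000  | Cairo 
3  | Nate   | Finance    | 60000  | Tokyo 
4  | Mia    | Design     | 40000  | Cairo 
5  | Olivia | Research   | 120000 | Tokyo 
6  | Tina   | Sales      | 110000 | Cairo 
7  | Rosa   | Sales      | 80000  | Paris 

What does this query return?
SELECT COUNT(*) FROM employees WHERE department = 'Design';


Counting rows where department = 'Design'
  Mia -> MATCH


1


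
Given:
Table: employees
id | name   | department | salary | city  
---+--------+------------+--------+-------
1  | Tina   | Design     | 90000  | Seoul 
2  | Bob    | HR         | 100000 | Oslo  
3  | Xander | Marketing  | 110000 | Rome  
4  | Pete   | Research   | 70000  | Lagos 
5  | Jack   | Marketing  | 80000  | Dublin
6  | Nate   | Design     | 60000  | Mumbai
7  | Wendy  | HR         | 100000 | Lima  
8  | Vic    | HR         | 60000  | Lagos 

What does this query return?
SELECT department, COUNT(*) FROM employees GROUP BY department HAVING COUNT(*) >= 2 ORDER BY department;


Groups with count >= 2:
  Design: 2 -> PASS
  HR: 3 -> PASS
  Marketing: 2 -> PASS
  Research: 1 -> filtered out


3 groups:
Design, 2
HR, 3
Marketing, 2


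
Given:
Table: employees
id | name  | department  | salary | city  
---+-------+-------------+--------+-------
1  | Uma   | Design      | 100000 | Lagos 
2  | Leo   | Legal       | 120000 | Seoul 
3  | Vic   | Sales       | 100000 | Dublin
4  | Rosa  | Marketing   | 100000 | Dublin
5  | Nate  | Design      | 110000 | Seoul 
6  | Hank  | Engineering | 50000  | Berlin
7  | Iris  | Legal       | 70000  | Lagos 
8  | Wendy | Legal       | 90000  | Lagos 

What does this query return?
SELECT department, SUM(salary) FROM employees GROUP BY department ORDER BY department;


Summing salary within each department:
  Design: 100000 + 110000 = 210000
  Engineering: 50000 = 50000
  Legal: 120000 + 70000 + 90000 = 280000
  Marketing: 100000 = 100000
  Sales: 100000 = 100000


5 groups:
Design, 210000
Engineering, 50000
Legal, 280000
Marketing, 100000
Sales, 100000
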